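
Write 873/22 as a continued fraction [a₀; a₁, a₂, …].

[39; 1, 2, 7]

⌊873/22⌋ = 39, remainder 15
⌊22/15⌋ = 1, remainder 7
⌊15/7⌋ = 2, remainder 1
⌊7/1⌋ = 7, remainder 0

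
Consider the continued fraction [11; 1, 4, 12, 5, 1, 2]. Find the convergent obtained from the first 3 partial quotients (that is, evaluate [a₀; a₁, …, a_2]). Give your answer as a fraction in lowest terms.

59/5

a_0 = 11: 11/1
a_1 = 1: 12/1
a_2 = 4: 59/5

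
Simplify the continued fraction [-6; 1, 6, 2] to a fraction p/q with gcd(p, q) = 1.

-77/15

Start with 2.
6 + 1/(2/1) = 6 + 1/2 = 13/2
1 + 1/(13/2) = 1 + 2/13 = 15/13
-6 + 1/(15/13) = -6 + 13/15 = -77/15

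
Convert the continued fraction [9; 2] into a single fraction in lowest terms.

Start with 2.
9 + 1/(2/1) = 9 + 1/2 = 19/2

19/2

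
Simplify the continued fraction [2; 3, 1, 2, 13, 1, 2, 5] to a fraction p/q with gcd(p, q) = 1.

a_0 = 2: 2/1
a_1 = 3: 7/3
a_2 = 1: 9/4
a_3 = 2: 25/11
a_4 = 13: 334/147
a_5 = 1: 359/158
a_6 = 2: 1052/463
a_7 = 5: 5619/2473

5619/2473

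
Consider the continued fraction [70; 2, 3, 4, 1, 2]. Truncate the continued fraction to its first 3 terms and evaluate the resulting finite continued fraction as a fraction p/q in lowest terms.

493/7

Use the convergent recurrence hₖ = aₖ·hₖ₋₁ + hₖ₋₂ (and likewise for the denominators kₖ):
a_0 = 70: 70/1
a_1 = 2: 141/2
a_2 = 3: 493/7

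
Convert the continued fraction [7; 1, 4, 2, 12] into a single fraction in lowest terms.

Starting at the tail and folding back:
Start with 12.
2 + 1/(12/1) = 2 + 1/12 = 25/12
4 + 1/(25/12) = 4 + 12/25 = 112/25
1 + 1/(112/25) = 1 + 25/112 = 137/112
7 + 1/(137/112) = 7 + 112/137 = 1071/137

1071/137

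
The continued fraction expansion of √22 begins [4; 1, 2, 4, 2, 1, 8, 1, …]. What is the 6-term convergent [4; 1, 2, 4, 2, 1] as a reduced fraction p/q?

Starting at the tail and folding back:
Start with 1.
2 + 1/(1/1) = 2 + 1/1 = 3/1
4 + 1/(3/1) = 4 + 1/3 = 13/3
2 + 1/(13/3) = 2 + 3/13 = 29/13
1 + 1/(29/13) = 1 + 13/29 = 42/29
4 + 1/(42/29) = 4 + 29/42 = 197/42

197/42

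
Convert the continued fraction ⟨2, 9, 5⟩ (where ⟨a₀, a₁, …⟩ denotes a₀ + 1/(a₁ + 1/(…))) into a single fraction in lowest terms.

97/46

Compute successive convergents:
a_0 = 2: 2/1
a_1 = 9: 19/9
a_2 = 5: 97/46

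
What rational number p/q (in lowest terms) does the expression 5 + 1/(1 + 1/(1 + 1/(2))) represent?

Starting at the tail and folding back:
Start with 2.
1 + 1/(2/1) = 1 + 1/2 = 3/2
1 + 1/(3/2) = 1 + 2/3 = 5/3
5 + 1/(5/3) = 5 + 3/5 = 28/5

28/5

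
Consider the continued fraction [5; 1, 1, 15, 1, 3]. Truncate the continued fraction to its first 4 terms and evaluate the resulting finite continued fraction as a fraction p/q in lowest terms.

a_0 = 5: 5/1
a_1 = 1: 6/1
a_2 = 1: 11/2
a_3 = 15: 171/31

171/31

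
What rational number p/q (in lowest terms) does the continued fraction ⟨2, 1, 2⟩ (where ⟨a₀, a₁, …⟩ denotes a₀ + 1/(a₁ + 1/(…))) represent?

a_0 = 2: 2/1
a_1 = 1: 3/1
a_2 = 2: 8/3

8/3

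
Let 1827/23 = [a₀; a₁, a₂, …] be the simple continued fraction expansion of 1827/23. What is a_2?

3

1827 = 79·23 + 10, so a_0 = 79
23 = 2·10 + 3, so a_1 = 2
10 = 3·3 + 1, so a_2 = 3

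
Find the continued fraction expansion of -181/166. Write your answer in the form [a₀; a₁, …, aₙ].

Repeatedly divide and take the remainder:
-181 = -2·166 + 151, so a_0 = -2
166 = 1·151 + 15, so a_1 = 1
151 = 10·15 + 1, so a_2 = 10
15 = 15·1 + 0, so a_3 = 15

[-2; 1, 10, 15]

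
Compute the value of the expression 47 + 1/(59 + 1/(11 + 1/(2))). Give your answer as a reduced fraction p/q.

Collapse the nested fraction from the inside out:
Start with 2.
11 + 1/(2/1) = 11 + 1/2 = 23/2
59 + 1/(23/2) = 59 + 2/23 = 1359/23
47 + 1/(1359/23) = 47 + 23/1359 = 63896/1359

63896/1359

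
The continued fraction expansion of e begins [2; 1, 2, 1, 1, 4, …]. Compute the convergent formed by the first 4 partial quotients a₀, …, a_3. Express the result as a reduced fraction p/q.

a_0 = 2: 2/1
a_1 = 1: 3/1
a_2 = 2: 8/3
a_3 = 1: 11/4

11/4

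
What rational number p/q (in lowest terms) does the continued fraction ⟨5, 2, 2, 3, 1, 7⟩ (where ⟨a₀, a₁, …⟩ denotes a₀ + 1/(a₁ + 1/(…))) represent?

Work from the innermost term outward:
Start with 7.
1 + 1/(7/1) = 1 + 1/7 = 8/7
3 + 1/(8/7) = 3 + 7/8 = 31/8
2 + 1/(31/8) = 2 + 8/31 = 70/31
2 + 1/(70/31) = 2 + 31/70 = 171/70
5 + 1/(171/70) = 5 + 70/171 = 925/171

925/171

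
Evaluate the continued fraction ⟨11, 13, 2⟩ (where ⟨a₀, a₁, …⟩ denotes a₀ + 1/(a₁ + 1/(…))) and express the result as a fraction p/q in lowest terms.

a_0 = 11: 11/1
a_1 = 13: 144/13
a_2 = 2: 299/27

299/27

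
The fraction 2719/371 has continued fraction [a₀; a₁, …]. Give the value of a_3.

2

Apply division with remainder until the remainder is 0:
⌊2719/371⌋ = 7, remainder 122
⌊371/122⌋ = 3, remainder 5
⌊122/5⌋ = 24, remainder 2
⌊5/2⌋ = 2, remainder 1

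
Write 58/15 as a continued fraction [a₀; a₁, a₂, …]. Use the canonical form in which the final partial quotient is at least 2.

Run the Euclidean algorithm, recording each quotient:
58 = 3·15 + 13, so a_0 = 3
15 = 1·13 + 2, so a_1 = 1
13 = 6·2 + 1, so a_2 = 6
2 = 2·1 + 0, so a_3 = 2

[3; 1, 6, 2]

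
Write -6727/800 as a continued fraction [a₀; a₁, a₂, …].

[-9; 1, 1, 2, 4, 5, 1, 5]

Repeatedly divide and take the remainder:
-6727 ÷ 800 → quotient -9, remainder 473
800 ÷ 473 → quotient 1, remainder 327
473 ÷ 327 → quotient 1, remainder 146
327 ÷ 146 → quotient 2, remainder 35
146 ÷ 35 → quotient 4, remainder 6
35 ÷ 6 → quotient 5, remainder 5
6 ÷ 5 → quotient 1, remainder 1
5 ÷ 1 → quotient 5, remainder 0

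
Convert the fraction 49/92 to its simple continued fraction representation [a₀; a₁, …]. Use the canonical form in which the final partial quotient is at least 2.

[0; 1, 1, 7, 6]

49 ÷ 92 → quotient 0, remainder 49
92 ÷ 49 → quotient 1, remainder 43
49 ÷ 43 → quotient 1, remainder 6
43 ÷ 6 → quotient 7, remainder 1
6 ÷ 1 → quotient 6, remainder 0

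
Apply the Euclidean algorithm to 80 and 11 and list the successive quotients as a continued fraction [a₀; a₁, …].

[7; 3, 1, 2]

80 = 7·11 + 3, so a_0 = 7
11 = 3·3 + 2, so a_1 = 3
3 = 1·2 + 1, so a_2 = 1
2 = 2·1 + 0, so a_3 = 2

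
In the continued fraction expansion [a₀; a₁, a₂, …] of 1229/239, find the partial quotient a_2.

34

Repeatedly divide and take the remainder:
1229 = 5·239 + 34, so a_0 = 5
239 = 7·34 + 1, so a_1 = 7
34 = 34·1 + 0, so a_2 = 34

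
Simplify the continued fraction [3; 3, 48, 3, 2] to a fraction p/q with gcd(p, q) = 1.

a_0 = 3: 3/1
a_1 = 3: 10/3
a_2 = 48: 483/145
a_3 = 3: 1459/438
a_4 = 2: 3401/1021

3401/1021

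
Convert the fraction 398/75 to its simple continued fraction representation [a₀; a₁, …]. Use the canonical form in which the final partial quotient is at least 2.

398 ÷ 75 → quotient 5, remainder 23
75 ÷ 23 → quotient 3, remainder 6
23 ÷ 6 → quotient 3, remainder 5
6 ÷ 5 → quotient 1, remainder 1
5 ÷ 1 → quotient 5, remainder 0

[5; 3, 3, 1, 5]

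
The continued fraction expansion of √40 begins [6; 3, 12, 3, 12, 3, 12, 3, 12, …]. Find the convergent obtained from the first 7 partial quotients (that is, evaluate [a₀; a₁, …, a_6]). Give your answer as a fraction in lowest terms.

337434/53353

Start with 12.
3 + 1/(12/1) = 3 + 1/12 = 37/12
12 + 1/(37/12) = 12 + 12/37 = 456/37
3 + 1/(456/37) = 3 + 37/456 = 1405/456
12 + 1/(1405/456) = 12 + 456/1405 = 17316/1405
3 + 1/(17316/1405) = 3 + 1405/17316 = 53353/17316
6 + 1/(53353/17316) = 6 + 17316/53353 = 337434/53353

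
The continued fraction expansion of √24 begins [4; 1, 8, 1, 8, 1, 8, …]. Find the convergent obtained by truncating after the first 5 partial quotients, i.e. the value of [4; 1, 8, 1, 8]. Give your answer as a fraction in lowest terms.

436/89

a_0 = 4: 4/1
a_1 = 1: 5/1
a_2 = 8: 44/9
a_3 = 1: 49/10
a_4 = 8: 436/89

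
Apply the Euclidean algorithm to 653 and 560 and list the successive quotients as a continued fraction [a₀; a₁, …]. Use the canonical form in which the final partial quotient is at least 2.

Apply division with remainder until the remainder is 0:
⌊653/560⌋ = 1, remainder 93
⌊560/93⌋ = 6, remainder 2
⌊93/2⌋ = 46, remainder 1
⌊2/1⌋ = 2, remainder 0

[1; 6, 46, 2]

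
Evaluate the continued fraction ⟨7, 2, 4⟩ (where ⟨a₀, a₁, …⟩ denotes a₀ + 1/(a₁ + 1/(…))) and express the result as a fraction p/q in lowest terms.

67/9

Work from the innermost term outward:
Start with 4.
2 + 1/(4/1) = 2 + 1/4 = 9/4
7 + 1/(9/4) = 7 + 4/9 = 67/9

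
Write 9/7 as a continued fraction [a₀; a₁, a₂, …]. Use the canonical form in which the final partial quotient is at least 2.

9 ÷ 7 → quotient 1, remainder 2
7 ÷ 2 → quotient 3, remainder 1
2 ÷ 1 → quotient 2, remainder 0

[1; 3, 2]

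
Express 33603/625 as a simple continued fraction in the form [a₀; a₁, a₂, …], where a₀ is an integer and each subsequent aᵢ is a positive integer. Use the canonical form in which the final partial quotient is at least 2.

Apply division with remainder until the remainder is 0:
33603 = 53·625 + 478, so a_0 = 53
625 = 1·478 + 147, so a_1 = 1
478 = 3·147 + 37, so a_2 = 3
147 = 3·37 + 36, so a_3 = 3
37 = 1·36 + 1, so a_4 = 1
36 = 36·1 + 0, so a_5 = 36

[53; 1, 3, 3, 1, 36]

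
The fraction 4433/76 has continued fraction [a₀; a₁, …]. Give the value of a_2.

Repeatedly divide and take the remainder:
4433 = 58·76 + 25, so a_0 = 58
76 = 3·25 + 1, so a_1 = 3
25 = 25·1 + 0, so a_2 = 25

25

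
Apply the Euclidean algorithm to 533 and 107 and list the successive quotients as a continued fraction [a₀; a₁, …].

[4; 1, 52, 2]

Run the Euclidean algorithm, recording each quotient:
⌊533/107⌋ = 4, remainder 105
⌊107/105⌋ = 1, remainder 2
⌊105/2⌋ = 52, remainder 1
⌊2/1⌋ = 2, remainder 0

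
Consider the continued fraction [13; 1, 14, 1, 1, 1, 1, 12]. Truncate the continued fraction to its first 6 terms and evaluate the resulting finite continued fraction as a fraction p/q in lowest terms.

655/47

Start with 1.
1 + 1/(1/1) = 1 + 1/1 = 2/1
1 + 1/(2/1) = 1 + 1/2 = 3/2
14 + 1/(3/2) = 14 + 2/3 = 44/3
1 + 1/(44/3) = 1 + 3/44 = 47/44
13 + 1/(47/44) = 13 + 44/47 = 655/47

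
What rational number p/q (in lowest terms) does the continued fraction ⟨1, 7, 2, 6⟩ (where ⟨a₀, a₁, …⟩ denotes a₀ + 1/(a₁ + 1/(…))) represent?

Work from the innermost term outward:
Start with 6.
2 + 1/(6/1) = 2 + 1/6 = 13/6
7 + 1/(13/6) = 7 + 6/13 = 97/13
1 + 1/(97/13) = 1 + 13/97 = 110/97

110/97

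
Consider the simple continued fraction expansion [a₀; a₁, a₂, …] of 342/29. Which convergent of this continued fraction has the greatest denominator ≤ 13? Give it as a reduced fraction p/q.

59/5

List convergents until the denominator exceeds the bound:
a_0 = 11: 11/1  (≤ bound)
a_1 = 1: 12/1  (≤ bound)
a_2 = 3: 47/4  (≤ bound)
a_3 = 1: 59/5  (≤ bound)
a_4 = 5: 342/29  (> 13, stop)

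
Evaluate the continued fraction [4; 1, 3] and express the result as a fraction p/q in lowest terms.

19/4

Collapse the nested fraction from the inside out:
Start with 3.
1 + 1/(3/1) = 1 + 1/3 = 4/3
4 + 1/(4/3) = 4 + 3/4 = 19/4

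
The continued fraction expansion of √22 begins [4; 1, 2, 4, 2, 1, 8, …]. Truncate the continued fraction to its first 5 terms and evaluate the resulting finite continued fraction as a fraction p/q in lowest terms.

Start with 2.
4 + 1/(2/1) = 4 + 1/2 = 9/2
2 + 1/(9/2) = 2 + 2/9 = 20/9
1 + 1/(20/9) = 1 + 9/20 = 29/20
4 + 1/(29/20) = 4 + 20/29 = 136/29

136/29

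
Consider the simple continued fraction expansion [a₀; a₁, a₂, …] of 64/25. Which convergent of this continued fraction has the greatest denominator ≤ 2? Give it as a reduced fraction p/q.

a_0 = 2: 2/1  (≤ bound)
a_1 = 1: 3/1  (≤ bound)
a_2 = 1: 5/2  (≤ bound)
a_3 = 3: 18/7  (> 2, stop)

5/2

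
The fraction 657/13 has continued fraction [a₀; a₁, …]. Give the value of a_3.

6

657 = 50·13 + 7, so a_0 = 50
13 = 1·7 + 6, so a_1 = 1
7 = 1·6 + 1, so a_2 = 1
6 = 6·1 + 0, so a_3 = 6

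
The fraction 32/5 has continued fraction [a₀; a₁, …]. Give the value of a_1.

32 = 6·5 + 2, so a_0 = 6
5 = 2·2 + 1, so a_1 = 2

2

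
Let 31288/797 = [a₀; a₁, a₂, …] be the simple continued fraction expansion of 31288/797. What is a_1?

3

Apply division with remainder until the remainder is 0:
⌊31288/797⌋ = 39, remainder 205
⌊797/205⌋ = 3, remainder 182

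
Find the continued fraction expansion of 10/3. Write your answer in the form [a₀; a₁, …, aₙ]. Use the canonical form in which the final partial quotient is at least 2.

[3; 3]

10 ÷ 3 → quotient 3, remainder 1
3 ÷ 1 → quotient 3, remainder 0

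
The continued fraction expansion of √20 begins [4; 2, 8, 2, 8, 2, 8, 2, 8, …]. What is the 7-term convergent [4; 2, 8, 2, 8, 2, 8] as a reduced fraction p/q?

24476/5473

a_0 = 4: 4/1
a_1 = 2: 9/2
a_2 = 8: 76/17
a_3 = 2: 161/36
a_4 = 8: 1364/305
a_5 = 2: 2889/646
a_6 = 8: 24476/5473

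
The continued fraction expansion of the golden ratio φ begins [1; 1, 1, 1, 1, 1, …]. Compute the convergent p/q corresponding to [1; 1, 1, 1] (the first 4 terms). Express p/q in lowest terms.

5/3

a_0 = 1: 1/1
a_1 = 1: 2/1
a_2 = 1: 3/2
a_3 = 1: 5/3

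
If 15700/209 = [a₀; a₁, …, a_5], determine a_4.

3

⌊15700/209⌋ = 75, remainder 25
⌊209/25⌋ = 8, remainder 9
⌊25/9⌋ = 2, remainder 7
⌊9/7⌋ = 1, remainder 2
⌊7/2⌋ = 3, remainder 1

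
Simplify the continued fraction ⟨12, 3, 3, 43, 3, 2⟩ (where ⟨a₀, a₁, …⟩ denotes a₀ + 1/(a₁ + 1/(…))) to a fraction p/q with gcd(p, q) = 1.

37528/3051

Start with 2.
3 + 1/(2/1) = 3 + 1/2 = 7/2
43 + 1/(7/2) = 43 + 2/7 = 303/7
3 + 1/(303/7) = 3 + 7/303 = 916/303
3 + 1/(916/303) = 3 + 303/916 = 3051/916
12 + 1/(3051/916) = 12 + 916/3051 = 37528/3051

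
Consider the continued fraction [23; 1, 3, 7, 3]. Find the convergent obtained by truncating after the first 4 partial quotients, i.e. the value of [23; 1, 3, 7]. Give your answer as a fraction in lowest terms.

a_0 = 23: 23/1
a_1 = 1: 24/1
a_2 = 3: 95/4
a_3 = 7: 689/29

689/29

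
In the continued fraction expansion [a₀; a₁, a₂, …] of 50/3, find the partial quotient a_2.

2

⌊50/3⌋ = 16, remainder 2
⌊3/2⌋ = 1, remainder 1
⌊2/1⌋ = 2, remainder 0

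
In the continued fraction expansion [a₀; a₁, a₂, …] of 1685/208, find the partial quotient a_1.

Repeatedly divide and take the remainder:
1685 ÷ 208 → quotient 8, remainder 21
208 ÷ 21 → quotient 9, remainder 19

9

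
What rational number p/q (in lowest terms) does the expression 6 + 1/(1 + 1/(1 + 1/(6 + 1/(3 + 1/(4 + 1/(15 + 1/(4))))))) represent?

Collapse the nested fraction from the inside out:
Start with 4.
15 + 1/(4/1) = 15 + 1/4 = 61/4
4 + 1/(61/4) = 4 + 4/61 = 248/61
3 + 1/(248/61) = 3 + 61/248 = 805/248
6 + 1/(805/248) = 6 + 248/805 = 5078/805
1 + 1/(5078/805) = 1 + 805/5078 = 5883/5078
1 + 1/(5883/5078) = 1 + 5078/5883 = 10961/5883
6 + 1/(10961/5883) = 6 + 5883/10961 = 71649/10961

71649/10961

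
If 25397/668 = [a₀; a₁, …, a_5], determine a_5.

2

Apply division with remainder until the remainder is 0:
25397 ÷ 668 → quotient 38, remainder 13
668 ÷ 13 → quotient 51, remainder 5
13 ÷ 5 → quotient 2, remainder 3
5 ÷ 3 → quotient 1, remainder 2
3 ÷ 2 → quotient 1, remainder 1
2 ÷ 1 → quotient 2, remainder 0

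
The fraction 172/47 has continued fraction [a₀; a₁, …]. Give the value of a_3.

1

Apply division with remainder until the remainder is 0:
172 ÷ 47 → quotient 3, remainder 31
47 ÷ 31 → quotient 1, remainder 16
31 ÷ 16 → quotient 1, remainder 15
16 ÷ 15 → quotient 1, remainder 1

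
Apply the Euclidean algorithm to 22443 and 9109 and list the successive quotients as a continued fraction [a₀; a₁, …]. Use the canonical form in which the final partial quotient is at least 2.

[2; 2, 6, 2, 2, 3, 6, 6]

22443 = 2·9109 + 4225, so a_0 = 2
9109 = 2·4225 + 659, so a_1 = 2
4225 = 6·659 + 271, so a_2 = 6
659 = 2·271 + 117, so a_3 = 2
271 = 2·117 + 37, so a_4 = 2
117 = 3·37 + 6, so a_5 = 3
37 = 6·6 + 1, so a_6 = 6
6 = 6·1 + 0, so a_7 = 6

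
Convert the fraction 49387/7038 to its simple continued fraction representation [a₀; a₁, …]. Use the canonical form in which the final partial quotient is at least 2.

[7; 58, 6, 20]

49387 = 7·7038 + 121, so a_0 = 7
7038 = 58·121 + 20, so a_1 = 58
121 = 6·20 + 1, so a_2 = 6
20 = 20·1 + 0, so a_3 = 20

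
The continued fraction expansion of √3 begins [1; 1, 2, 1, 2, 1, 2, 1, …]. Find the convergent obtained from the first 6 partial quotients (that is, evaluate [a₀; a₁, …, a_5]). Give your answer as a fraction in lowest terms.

26/15

Collapse the nested fraction from the inside out:
Start with 1.
2 + 1/(1/1) = 2 + 1/1 = 3/1
1 + 1/(3/1) = 1 + 1/3 = 4/3
2 + 1/(4/3) = 2 + 3/4 = 11/4
1 + 1/(11/4) = 1 + 4/11 = 15/11
1 + 1/(15/11) = 1 + 11/15 = 26/15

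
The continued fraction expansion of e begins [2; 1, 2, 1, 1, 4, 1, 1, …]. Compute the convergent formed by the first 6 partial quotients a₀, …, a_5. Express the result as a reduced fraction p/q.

Start with 4.
1 + 1/(4/1) = 1 + 1/4 = 5/4
1 + 1/(5/4) = 1 + 4/5 = 9/5
2 + 1/(9/5) = 2 + 5/9 = 23/9
1 + 1/(23/9) = 1 + 9/23 = 32/23
2 + 1/(32/23) = 2 + 23/32 = 87/32

87/32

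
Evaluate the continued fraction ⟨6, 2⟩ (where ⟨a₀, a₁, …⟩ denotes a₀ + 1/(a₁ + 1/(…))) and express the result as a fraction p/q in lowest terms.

13/2

Compute successive convergents:
a_0 = 6: 6/1
a_1 = 2: 13/2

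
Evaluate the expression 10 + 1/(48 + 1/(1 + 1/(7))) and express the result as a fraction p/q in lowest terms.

Start with 7.
1 + 1/(7/1) = 1 + 1/7 = 8/7
48 + 1/(8/7) = 48 + 7/8 = 391/8
10 + 1/(391/8) = 10 + 8/391 = 3918/391

3918/391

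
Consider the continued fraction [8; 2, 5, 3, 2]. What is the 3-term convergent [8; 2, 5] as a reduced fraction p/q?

Start with 5.
2 + 1/(5/1) = 2 + 1/5 = 11/5
8 + 1/(11/5) = 8 + 5/11 = 93/11

93/11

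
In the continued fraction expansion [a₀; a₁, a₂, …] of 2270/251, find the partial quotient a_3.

4

2270 = 9·251 + 11, so a_0 = 9
251 = 22·11 + 9, so a_1 = 22
11 = 1·9 + 2, so a_2 = 1
9 = 4·2 + 1, so a_3 = 4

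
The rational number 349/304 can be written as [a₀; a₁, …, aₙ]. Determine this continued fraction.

[1; 6, 1, 3, 11]

Repeatedly divide and take the remainder:
349 = 1·304 + 45, so a_0 = 1
304 = 6·45 + 34, so a_1 = 6
45 = 1·34 + 11, so a_2 = 1
34 = 3·11 + 1, so a_3 = 3
11 = 11·1 + 0, so a_4 = 11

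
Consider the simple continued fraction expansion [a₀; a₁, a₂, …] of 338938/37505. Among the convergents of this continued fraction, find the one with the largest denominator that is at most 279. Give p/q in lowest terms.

a_0 = 9: 9/1  (≤ bound)
a_1 = 26: 235/26  (≤ bound)
a_2 = 1: 244/27  (≤ bound)
a_3 = 12: 3163/350  (> 279, stop)

244/27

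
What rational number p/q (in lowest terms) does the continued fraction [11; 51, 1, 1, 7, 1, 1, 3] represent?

64166/5823

Collapse the nested fraction from the inside out:
Start with 3.
1 + 1/(3/1) = 1 + 1/3 = 4/3
1 + 1/(4/3) = 1 + 3/4 = 7/4
7 + 1/(7/4) = 7 + 4/7 = 53/7
1 + 1/(53/7) = 1 + 7/53 = 60/53
1 + 1/(60/53) = 1 + 53/60 = 113/60
51 + 1/(113/60) = 51 + 60/113 = 5823/113
11 + 1/(5823/113) = 11 + 113/5823 = 64166/5823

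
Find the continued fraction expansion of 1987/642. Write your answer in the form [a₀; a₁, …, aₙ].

1987 = 3·642 + 61, so a_0 = 3
642 = 10·61 + 32, so a_1 = 10
61 = 1·32 + 29, so a_2 = 1
32 = 1·29 + 3, so a_3 = 1
29 = 9·3 + 2, so a_4 = 9
3 = 1·2 + 1, so a_5 = 1
2 = 2·1 + 0, so a_6 = 2

[3; 10, 1, 1, 9, 1, 2]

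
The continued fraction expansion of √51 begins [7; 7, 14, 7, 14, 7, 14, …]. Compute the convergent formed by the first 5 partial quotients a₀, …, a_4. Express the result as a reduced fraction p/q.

Work from the innermost term outward:
Start with 14.
7 + 1/(14/1) = 7 + 1/14 = 99/14
14 + 1/(99/14) = 14 + 14/99 = 1400/99
7 + 1/(1400/99) = 7 + 99/1400 = 9899/1400
7 + 1/(9899/1400) = 7 + 1400/9899 = 70693/9899

70693/9899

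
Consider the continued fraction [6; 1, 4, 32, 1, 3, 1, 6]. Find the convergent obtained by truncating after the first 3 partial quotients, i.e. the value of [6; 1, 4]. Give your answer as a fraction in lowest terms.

34/5

Collapse the nested fraction from the inside out:
Start with 4.
1 + 1/(4/1) = 1 + 1/4 = 5/4
6 + 1/(5/4) = 6 + 4/5 = 34/5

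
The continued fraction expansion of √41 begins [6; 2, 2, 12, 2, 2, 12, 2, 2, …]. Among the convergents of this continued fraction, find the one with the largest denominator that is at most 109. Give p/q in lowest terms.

397/62

a_0 = 6: 6/1  (≤ bound)
a_1 = 2: 13/2  (≤ bound)
a_2 = 2: 32/5  (≤ bound)
a_3 = 12: 397/62  (≤ bound)
a_4 = 2: 826/129  (> 109, stop)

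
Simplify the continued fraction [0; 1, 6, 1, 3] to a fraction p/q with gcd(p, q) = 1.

Start with 3.
1 + 1/(3/1) = 1 + 1/3 = 4/3
6 + 1/(4/3) = 6 + 3/4 = 27/4
1 + 1/(27/4) = 1 + 4/27 = 31/27
0 + 1/(31/27) = 0 + 27/31 = 27/31

27/31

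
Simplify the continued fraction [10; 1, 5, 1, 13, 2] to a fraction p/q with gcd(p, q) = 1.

2182/201

Use the convergent recurrence hₖ = aₖ·hₖ₋₁ + hₖ₋₂ (and likewise for the denominators kₖ):
a_0 = 10: 10/1
a_1 = 1: 11/1
a_2 = 5: 65/6
a_3 = 1: 76/7
a_4 = 13: 1053/97
a_5 = 2: 2182/201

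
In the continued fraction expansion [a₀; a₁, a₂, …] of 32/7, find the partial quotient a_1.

1

32 ÷ 7 → quotient 4, remainder 4
7 ÷ 4 → quotient 1, remainder 3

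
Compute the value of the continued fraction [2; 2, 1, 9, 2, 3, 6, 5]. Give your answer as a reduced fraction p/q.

Starting at the tail and folding back:
Start with 5.
6 + 1/(5/1) = 6 + 1/5 = 31/5
3 + 1/(31/5) = 3 + 5/31 = 98/31
2 + 1/(98/31) = 2 + 31/98 = 227/98
9 + 1/(227/98) = 9 + 98/227 = 2141/227
1 + 1/(2141/227) = 1 + 227/2141 = 2368/2141
2 + 1/(2368/2141) = 2 + 2141/2368 = 6877/2368
2 + 1/(6877/2368) = 2 + 2368/6877 = 16122/6877

16122/6877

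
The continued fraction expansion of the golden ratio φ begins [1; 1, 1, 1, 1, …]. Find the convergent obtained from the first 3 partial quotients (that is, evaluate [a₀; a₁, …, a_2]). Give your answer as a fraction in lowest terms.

Start with 1.
1 + 1/(1/1) = 1 + 1/1 = 2/1
1 + 1/(2/1) = 1 + 1/2 = 3/2

3/2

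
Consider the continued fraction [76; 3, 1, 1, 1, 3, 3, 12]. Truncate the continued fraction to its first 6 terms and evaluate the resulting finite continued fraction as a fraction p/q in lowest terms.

3051/40

Starting at the tail and folding back:
Start with 3.
1 + 1/(3/1) = 1 + 1/3 = 4/3
1 + 1/(4/3) = 1 + 3/4 = 7/4
1 + 1/(7/4) = 1 + 4/7 = 11/7
3 + 1/(11/7) = 3 + 7/11 = 40/11
76 + 1/(40/11) = 76 + 11/40 = 3051/40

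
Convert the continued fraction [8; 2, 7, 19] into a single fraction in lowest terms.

a_0 = 8: 8/1
a_1 = 2: 17/2
a_2 = 7: 127/15
a_3 = 19: 2430/287

2430/287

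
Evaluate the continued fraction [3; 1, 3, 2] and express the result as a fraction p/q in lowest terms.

Compute successive convergents:
a_0 = 3: 3/1
a_1 = 1: 4/1
a_2 = 3: 15/4
a_3 = 2: 34/9

34/9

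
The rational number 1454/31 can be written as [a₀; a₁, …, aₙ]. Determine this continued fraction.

1454 = 46·31 + 28, so a_0 = 46
31 = 1·28 + 3, so a_1 = 1
28 = 9·3 + 1, so a_2 = 9
3 = 3·1 + 0, so a_3 = 3

[46; 1, 9, 3]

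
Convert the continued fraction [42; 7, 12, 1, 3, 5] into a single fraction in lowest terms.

Work from the innermost term outward:
Start with 5.
3 + 1/(5/1) = 3 + 1/5 = 16/5
1 + 1/(16/5) = 1 + 5/16 = 21/16
12 + 1/(21/16) = 12 + 16/21 = 268/21
7 + 1/(268/21) = 7 + 21/268 = 1897/268
42 + 1/(1897/268) = 42 + 268/1897 = 79942/1897

79942/1897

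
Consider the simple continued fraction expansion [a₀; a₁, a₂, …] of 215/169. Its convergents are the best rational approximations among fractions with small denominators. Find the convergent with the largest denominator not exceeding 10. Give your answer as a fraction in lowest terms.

a_0 = 1: 1/1  (≤ bound)
a_1 = 3: 4/3  (≤ bound)
a_2 = 1: 5/4  (≤ bound)
a_3 = 2: 14/11  (> 10, stop)

5/4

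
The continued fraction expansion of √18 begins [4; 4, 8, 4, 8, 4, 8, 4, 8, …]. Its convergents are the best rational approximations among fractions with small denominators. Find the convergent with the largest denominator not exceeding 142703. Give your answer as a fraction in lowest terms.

161564/38081

a_0 = 4: 4/1  (≤ bound)
a_1 = 4: 17/4  (≤ bound)
a_2 = 8: 140/33  (≤ bound)
a_3 = 4: 577/136  (≤ bound)
a_4 = 8: 4756/1121  (≤ bound)
a_5 = 4: 19601/4620  (≤ bound)
a_6 = 8: 161564/38081  (≤ bound)
a_7 = 4: 665857/156944  (> 142703, stop)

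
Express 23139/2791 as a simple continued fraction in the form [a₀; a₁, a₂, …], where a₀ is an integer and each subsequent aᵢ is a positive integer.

Apply division with remainder until the remainder is 0:
23139 ÷ 2791 → quotient 8, remainder 811
2791 ÷ 811 → quotient 3, remainder 358
811 ÷ 358 → quotient 2, remainder 95
358 ÷ 95 → quotient 3, remainder 73
95 ÷ 73 → quotient 1, remainder 22
73 ÷ 22 → quotient 3, remainder 7
22 ÷ 7 → quotient 3, remainder 1
7 ÷ 1 → quotient 7, remainder 0

[8; 3, 2, 3, 1, 3, 3, 7]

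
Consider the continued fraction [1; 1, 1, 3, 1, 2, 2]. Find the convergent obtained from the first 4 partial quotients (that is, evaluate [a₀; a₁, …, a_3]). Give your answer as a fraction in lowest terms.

a_0 = 1: 1/1
a_1 = 1: 2/1
a_2 = 1: 3/2
a_3 = 3: 11/7

11/7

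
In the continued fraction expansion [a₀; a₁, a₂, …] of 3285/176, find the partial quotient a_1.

1

Repeatedly divide and take the remainder:
⌊3285/176⌋ = 18, remainder 117
⌊176/117⌋ = 1, remainder 59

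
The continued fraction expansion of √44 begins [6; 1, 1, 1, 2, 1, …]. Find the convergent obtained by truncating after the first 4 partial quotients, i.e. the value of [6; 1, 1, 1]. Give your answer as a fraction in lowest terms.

20/3

Build up convergents one term at a time:
a_0 = 6: 6/1
a_1 = 1: 7/1
a_2 = 1: 13/2
a_3 = 1: 20/3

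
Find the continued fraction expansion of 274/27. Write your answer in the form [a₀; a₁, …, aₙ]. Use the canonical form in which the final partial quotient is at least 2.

[10; 6, 1, 3]

274 = 10·27 + 4, so a_0 = 10
27 = 6·4 + 3, so a_1 = 6
4 = 1·3 + 1, so a_2 = 1
3 = 3·1 + 0, so a_3 = 3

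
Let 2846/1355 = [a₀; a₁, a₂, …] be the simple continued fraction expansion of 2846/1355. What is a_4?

5

Repeatedly divide and take the remainder:
2846 ÷ 1355 → quotient 2, remainder 136
1355 ÷ 136 → quotient 9, remainder 131
136 ÷ 131 → quotient 1, remainder 5
131 ÷ 5 → quotient 26, remainder 1
5 ÷ 1 → quotient 5, remainder 0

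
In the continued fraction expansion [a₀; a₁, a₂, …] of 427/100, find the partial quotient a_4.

427 ÷ 100 → quotient 4, remainder 27
100 ÷ 27 → quotient 3, remainder 19
27 ÷ 19 → quotient 1, remainder 8
19 ÷ 8 → quotient 2, remainder 3
8 ÷ 3 → quotient 2, remainder 2

2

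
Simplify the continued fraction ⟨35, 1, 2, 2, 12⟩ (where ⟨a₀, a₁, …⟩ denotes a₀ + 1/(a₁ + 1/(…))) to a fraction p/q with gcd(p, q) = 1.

3107/87

Starting at the tail and folding back:
Start with 12.
2 + 1/(12/1) = 2 + 1/12 = 25/12
2 + 1/(25/12) = 2 + 12/25 = 62/25
1 + 1/(62/25) = 1 + 25/62 = 87/62
35 + 1/(87/62) = 35 + 62/87 = 3107/87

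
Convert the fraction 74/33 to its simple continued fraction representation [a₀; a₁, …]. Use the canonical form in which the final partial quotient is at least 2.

[2; 4, 8]

⌊74/33⌋ = 2, remainder 8
⌊33/8⌋ = 4, remainder 1
⌊8/1⌋ = 8, remainder 0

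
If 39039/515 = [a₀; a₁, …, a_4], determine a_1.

Apply division with remainder until the remainder is 0:
⌊39039/515⌋ = 75, remainder 414
⌊515/414⌋ = 1, remainder 101

1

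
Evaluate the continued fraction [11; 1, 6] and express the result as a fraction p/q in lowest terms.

a_0 = 11: 11/1
a_1 = 1: 12/1
a_2 = 6: 83/7

83/7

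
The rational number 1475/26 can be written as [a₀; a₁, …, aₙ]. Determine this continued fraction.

⌊1475/26⌋ = 56, remainder 19
⌊26/19⌋ = 1, remainder 7
⌊19/7⌋ = 2, remainder 5
⌊7/5⌋ = 1, remainder 2
⌊5/2⌋ = 2, remainder 1
⌊2/1⌋ = 2, remainder 0

[56; 1, 2, 1, 2, 2]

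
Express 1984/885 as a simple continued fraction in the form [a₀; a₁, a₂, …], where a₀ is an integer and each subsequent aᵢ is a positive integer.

1984 = 2·885 + 214, so a_0 = 2
885 = 4·214 + 29, so a_1 = 4
214 = 7·29 + 11, so a_2 = 7
29 = 2·11 + 7, so a_3 = 2
11 = 1·7 + 4, so a_4 = 1
7 = 1·4 + 3, so a_5 = 1
4 = 1·3 + 1, so a_6 = 1
3 = 3·1 + 0, so a_7 = 3

[2; 4, 7, 2, 1, 1, 1, 3]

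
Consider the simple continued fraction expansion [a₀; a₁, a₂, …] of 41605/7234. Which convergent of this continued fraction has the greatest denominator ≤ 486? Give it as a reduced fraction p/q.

2197/382

a_0 = 5: 5/1  (≤ bound)
a_1 = 1: 6/1  (≤ bound)
a_2 = 3: 23/4  (≤ bound)
a_3 = 47: 1087/189  (≤ bound)
a_4 = 2: 2197/382  (≤ bound)
a_5 = 1: 3284/571  (> 486, stop)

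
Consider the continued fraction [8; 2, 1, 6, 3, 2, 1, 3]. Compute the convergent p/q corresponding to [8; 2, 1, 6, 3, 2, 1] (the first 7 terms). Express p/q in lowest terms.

1745/209

Work from the innermost term outward:
Start with 1.
2 + 1/(1/1) = 2 + 1/1 = 3/1
3 + 1/(3/1) = 3 + 1/3 = 10/3
6 + 1/(10/3) = 6 + 3/10 = 63/10
1 + 1/(63/10) = 1 + 10/63 = 73/63
2 + 1/(73/63) = 2 + 63/73 = 209/73
8 + 1/(209/73) = 8 + 73/209 = 1745/209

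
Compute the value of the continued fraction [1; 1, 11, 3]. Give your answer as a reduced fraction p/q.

71/37

Start with 3.
11 + 1/(3/1) = 11 + 1/3 = 34/3
1 + 1/(34/3) = 1 + 3/34 = 37/34
1 + 1/(37/34) = 1 + 34/37 = 71/37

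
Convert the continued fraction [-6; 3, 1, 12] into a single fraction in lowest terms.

-293/51

Collapse the nested fraction from the inside out:
Start with 12.
1 + 1/(12/1) = 1 + 1/12 = 13/12
3 + 1/(13/12) = 3 + 12/13 = 51/13
-6 + 1/(51/13) = -6 + 13/51 = -293/51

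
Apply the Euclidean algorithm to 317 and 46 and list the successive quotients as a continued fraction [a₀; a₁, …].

[6; 1, 8, 5]

⌊317/46⌋ = 6, remainder 41
⌊46/41⌋ = 1, remainder 5
⌊41/5⌋ = 8, remainder 1
⌊5/1⌋ = 5, remainder 0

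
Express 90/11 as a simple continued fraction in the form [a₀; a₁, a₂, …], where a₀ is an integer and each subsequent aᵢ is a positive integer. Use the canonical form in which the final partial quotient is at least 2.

Apply division with remainder until the remainder is 0:
90 = 8·11 + 2, so a_0 = 8
11 = 5·2 + 1, so a_1 = 5
2 = 2·1 + 0, so a_2 = 2

[8; 5, 2]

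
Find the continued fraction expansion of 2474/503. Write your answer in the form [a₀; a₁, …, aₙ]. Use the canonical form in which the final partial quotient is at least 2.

Apply division with remainder until the remainder is 0:
2474 ÷ 503 → quotient 4, remainder 462
503 ÷ 462 → quotient 1, remainder 41
462 ÷ 41 → quotient 11, remainder 11
41 ÷ 11 → quotient 3, remainder 8
11 ÷ 8 → quotient 1, remainder 3
8 ÷ 3 → quotient 2, remainder 2
3 ÷ 2 → quotient 1, remainder 1
2 ÷ 1 → quotient 2, remainder 0

[4; 1, 11, 3, 1, 2, 1, 2]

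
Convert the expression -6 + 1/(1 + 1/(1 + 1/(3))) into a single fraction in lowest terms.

Start with 3.
1 + 1/(3/1) = 1 + 1/3 = 4/3
1 + 1/(4/3) = 1 + 3/4 = 7/4
-6 + 1/(7/4) = -6 + 4/7 = -38/7

-38/7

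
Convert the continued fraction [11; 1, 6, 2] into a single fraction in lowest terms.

178/15

Use the convergent recurrence hₖ = aₖ·hₖ₋₁ + hₖ₋₂ (and likewise for the denominators kₖ):
a_0 = 11: 11/1
a_1 = 1: 12/1
a_2 = 6: 83/7
a_3 = 2: 178/15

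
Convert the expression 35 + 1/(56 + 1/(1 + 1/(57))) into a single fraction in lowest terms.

Start with 57.
1 + 1/(57/1) = 1 + 1/57 = 58/57
56 + 1/(58/57) = 56 + 57/58 = 3305/58
35 + 1/(3305/58) = 35 + 58/3305 = 115733/3305

115733/3305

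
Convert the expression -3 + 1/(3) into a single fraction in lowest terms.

-8/3

a_0 = -3: -3/1
a_1 = 3: -8/3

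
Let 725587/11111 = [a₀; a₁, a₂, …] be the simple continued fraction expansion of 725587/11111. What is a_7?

55

725587 = 65·11111 + 3372, so a_0 = 65
11111 = 3·3372 + 995, so a_1 = 3
3372 = 3·995 + 387, so a_2 = 3
995 = 2·387 + 221, so a_3 = 2
387 = 1·221 + 166, so a_4 = 1
221 = 1·166 + 55, so a_5 = 1
166 = 3·55 + 1, so a_6 = 3
55 = 55·1 + 0, so a_7 = 55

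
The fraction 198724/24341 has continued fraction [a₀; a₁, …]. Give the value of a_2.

⌊198724/24341⌋ = 8, remainder 3996
⌊24341/3996⌋ = 6, remainder 365
⌊3996/365⌋ = 10, remainder 346

10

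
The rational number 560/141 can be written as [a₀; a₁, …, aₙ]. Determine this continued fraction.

⌊560/141⌋ = 3, remainder 137
⌊141/137⌋ = 1, remainder 4
⌊137/4⌋ = 34, remainder 1
⌊4/1⌋ = 4, remainder 0

[3; 1, 34, 4]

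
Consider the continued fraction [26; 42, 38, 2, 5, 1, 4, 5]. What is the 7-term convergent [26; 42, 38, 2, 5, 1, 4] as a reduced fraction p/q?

a_0 = 26: 26/1
a_1 = 42: 1093/42
a_2 = 38: 41560/1597
a_3 = 2: 84213/3236
a_4 = 5: 462625/17777
a_5 = 1: 546838/21013
a_6 = 4: 2649977/101829

2649977/101829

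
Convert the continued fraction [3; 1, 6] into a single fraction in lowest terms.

Work from the innermost term outward:
Start with 6.
1 + 1/(6/1) = 1 + 1/6 = 7/6
3 + 1/(7/6) = 3 + 6/7 = 27/7

27/7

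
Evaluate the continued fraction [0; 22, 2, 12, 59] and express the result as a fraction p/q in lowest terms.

1477/33203

Work from the innermost term outward:
Start with 59.
12 + 1/(59/1) = 12 + 1/59 = 709/59
2 + 1/(709/59) = 2 + 59/709 = 1477/709
22 + 1/(1477/709) = 22 + 709/1477 = 33203/1477
0 + 1/(33203/1477) = 0 + 1477/33203 = 1477/33203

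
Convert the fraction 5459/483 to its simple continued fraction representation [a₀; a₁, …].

⌊5459/483⌋ = 11, remainder 146
⌊483/146⌋ = 3, remainder 45
⌊146/45⌋ = 3, remainder 11
⌊45/11⌋ = 4, remainder 1
⌊11/1⌋ = 11, remainder 0

[11; 3, 3, 4, 11]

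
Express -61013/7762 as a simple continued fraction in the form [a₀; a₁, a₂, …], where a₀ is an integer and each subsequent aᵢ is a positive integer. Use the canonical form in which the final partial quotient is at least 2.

-61013 ÷ 7762 → quotient -8, remainder 1083
7762 ÷ 1083 → quotient 7, remainder 181
1083 ÷ 181 → quotient 5, remainder 178
181 ÷ 178 → quotient 1, remainder 3
178 ÷ 3 → quotient 59, remainder 1
3 ÷ 1 → quotient 3, remainder 0

[-8; 7, 5, 1, 59, 3]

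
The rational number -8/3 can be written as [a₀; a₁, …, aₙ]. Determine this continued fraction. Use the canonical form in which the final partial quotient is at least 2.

-8 = -3·3 + 1, so a_0 = -3
3 = 3·1 + 0, so a_1 = 3

[-3; 3]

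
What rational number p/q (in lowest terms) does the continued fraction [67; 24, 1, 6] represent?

Starting at the tail and folding back:
Start with 6.
1 + 1/(6/1) = 1 + 1/6 = 7/6
24 + 1/(7/6) = 24 + 6/7 = 174/7
67 + 1/(174/7) = 67 + 7/174 = 11665/174

11665/174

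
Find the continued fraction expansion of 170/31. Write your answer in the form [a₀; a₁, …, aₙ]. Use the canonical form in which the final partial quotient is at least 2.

[5; 2, 15]

⌊170/31⌋ = 5, remainder 15
⌊31/15⌋ = 2, remainder 1
⌊15/1⌋ = 15, remainder 0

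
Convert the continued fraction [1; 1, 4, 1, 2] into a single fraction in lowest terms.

31/17

Use the convergent recurrence hₖ = aₖ·hₖ₋₁ + hₖ₋₂ (and likewise for the denominators kₖ):
a_0 = 1: 1/1
a_1 = 1: 2/1
a_2 = 4: 9/5
a_3 = 1: 11/6
a_4 = 2: 31/17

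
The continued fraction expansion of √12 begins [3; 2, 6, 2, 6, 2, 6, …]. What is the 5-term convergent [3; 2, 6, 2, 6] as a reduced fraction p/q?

Work from the innermost term outward:
Start with 6.
2 + 1/(6/1) = 2 + 1/6 = 13/6
6 + 1/(13/6) = 6 + 6/13 = 84/13
2 + 1/(84/13) = 2 + 13/84 = 181/84
3 + 1/(181/84) = 3 + 84/181 = 627/181

627/181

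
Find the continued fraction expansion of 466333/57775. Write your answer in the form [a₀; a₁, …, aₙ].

Repeatedly divide and take the remainder:
466333 ÷ 57775 → quotient 8, remainder 4133
57775 ÷ 4133 → quotient 13, remainder 4046
4133 ÷ 4046 → quotient 1, remainder 87
4046 ÷ 87 → quotient 46, remainder 44
87 ÷ 44 → quotient 1, remainder 43
44 ÷ 43 → quotient 1, remainder 1
43 ÷ 1 → quotient 43, remainder 0

[8; 13, 1, 46, 1, 1, 43]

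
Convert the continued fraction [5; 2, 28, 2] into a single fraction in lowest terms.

Collapse the nested fraction from the inside out:
Start with 2.
28 + 1/(2/1) = 28 + 1/2 = 57/2
2 + 1/(57/2) = 2 + 2/57 = 116/57
5 + 1/(116/57) = 5 + 57/116 = 637/116

637/116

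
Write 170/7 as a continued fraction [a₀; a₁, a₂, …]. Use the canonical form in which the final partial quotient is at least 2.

⌊170/7⌋ = 24, remainder 2
⌊7/2⌋ = 3, remainder 1
⌊2/1⌋ = 2, remainder 0

[24; 3, 2]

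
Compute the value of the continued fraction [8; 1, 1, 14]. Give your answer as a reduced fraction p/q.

247/29

a_0 = 8: 8/1
a_1 = 1: 9/1
a_2 = 1: 17/2
a_3 = 14: 247/29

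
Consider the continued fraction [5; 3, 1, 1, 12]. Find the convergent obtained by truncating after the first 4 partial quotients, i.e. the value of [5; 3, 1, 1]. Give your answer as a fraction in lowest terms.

Use the convergent recurrence hₖ = aₖ·hₖ₋₁ + hₖ₋₂ (and likewise for the denominators kₖ):
a_0 = 5: 5/1
a_1 = 3: 16/3
a_2 = 1: 21/4
a_3 = 1: 37/7

37/7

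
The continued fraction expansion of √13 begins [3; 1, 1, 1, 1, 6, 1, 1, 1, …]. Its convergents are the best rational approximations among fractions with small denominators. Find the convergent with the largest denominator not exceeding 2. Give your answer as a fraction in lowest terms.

a_0 = 3: 3/1  (≤ bound)
a_1 = 1: 4/1  (≤ bound)
a_2 = 1: 7/2  (≤ bound)
a_3 = 1: 11/3  (> 2, stop)

7/2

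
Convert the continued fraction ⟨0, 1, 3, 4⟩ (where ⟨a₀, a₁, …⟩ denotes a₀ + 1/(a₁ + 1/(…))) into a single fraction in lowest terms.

Use the convergent recurrence hₖ = aₖ·hₖ₋₁ + hₖ₋₂ (and likewise for the denominators kₖ):
a_0 = 0: 0/1
a_1 = 1: 1/1
a_2 = 3: 3/4
a_3 = 4: 13/17

13/17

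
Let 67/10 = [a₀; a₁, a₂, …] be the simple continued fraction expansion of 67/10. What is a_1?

1

Run the Euclidean algorithm, recording each quotient:
67 = 6·10 + 7, so a_0 = 6
10 = 1·7 + 3, so a_1 = 1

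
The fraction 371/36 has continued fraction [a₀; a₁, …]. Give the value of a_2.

371 = 10·36 + 11, so a_0 = 10
36 = 3·11 + 3, so a_1 = 3
11 = 3·3 + 2, so a_2 = 3

3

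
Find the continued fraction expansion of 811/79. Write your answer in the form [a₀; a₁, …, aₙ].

[10; 3, 1, 3, 5]

Apply division with remainder until the remainder is 0:
811 ÷ 79 → quotient 10, remainder 21
79 ÷ 21 → quotient 3, remainder 16
21 ÷ 16 → quotient 1, remainder 5
16 ÷ 5 → quotient 3, remainder 1
5 ÷ 1 → quotient 5, remainder 0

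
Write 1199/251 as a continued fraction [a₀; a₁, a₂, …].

⌊1199/251⌋ = 4, remainder 195
⌊251/195⌋ = 1, remainder 56
⌊195/56⌋ = 3, remainder 27
⌊56/27⌋ = 2, remainder 2
⌊27/2⌋ = 13, remainder 1
⌊2/1⌋ = 2, remainder 0

[4; 1, 3, 2, 13, 2]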